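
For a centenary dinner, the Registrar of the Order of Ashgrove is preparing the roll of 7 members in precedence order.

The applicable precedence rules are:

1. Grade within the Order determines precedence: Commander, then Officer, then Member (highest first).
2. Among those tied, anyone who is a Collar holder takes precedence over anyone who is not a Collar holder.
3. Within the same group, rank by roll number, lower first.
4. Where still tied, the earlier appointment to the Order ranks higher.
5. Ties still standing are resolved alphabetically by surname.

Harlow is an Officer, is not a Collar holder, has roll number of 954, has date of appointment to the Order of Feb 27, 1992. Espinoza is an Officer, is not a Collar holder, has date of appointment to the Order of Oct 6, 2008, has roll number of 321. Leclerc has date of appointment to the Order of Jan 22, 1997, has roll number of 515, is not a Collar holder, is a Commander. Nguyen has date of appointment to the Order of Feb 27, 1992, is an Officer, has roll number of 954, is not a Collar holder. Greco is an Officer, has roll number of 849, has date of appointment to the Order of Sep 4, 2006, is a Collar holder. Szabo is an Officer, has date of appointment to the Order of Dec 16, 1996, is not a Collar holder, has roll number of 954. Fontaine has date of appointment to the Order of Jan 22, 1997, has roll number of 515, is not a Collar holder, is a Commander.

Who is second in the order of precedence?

Leclerc

By grade within the Order: Fontaine and Leclerc (Commander); then Greco, Espinoza, Harlow, Nguyen and Szabo (Officer).
Fontaine and Leclerc are each not a Collar holder, so the next rule applies.
Fontaine and Leclerc both have roll number 515, so the next rule applies.
Fontaine and Leclerc both have date of appointment to the Order Jan 22, 1997, so the next rule applies.
Among Fontaine and Leclerc, alphabetically by surname: Fontaine before Leclerc.
Among Greco, Espinoza, Harlow, Nguyen and Szabo, a Collar holder before not a Collar holder: Greco (a Collar holder) before Espinoza, Harlow, Nguyen and Szabo (not a Collar holder).
Among Espinoza, Harlow, Nguyen and Szabo, by roll number (lower first): Espinoza (321) before Harlow, Nguyen and Szabo (954).
Among Harlow, Nguyen and Szabo, by date of appointment to the Order (earlier first): Harlow and Nguyen (Feb 27, 1992) before Szabo (Dec 16, 1996).
Among Harlow and Nguyen, alphabetically by surname: Harlow before Nguyen.
Order: Fontaine, Leclerc, Greco, Espinoza, Harlow, Nguyen, Szabo.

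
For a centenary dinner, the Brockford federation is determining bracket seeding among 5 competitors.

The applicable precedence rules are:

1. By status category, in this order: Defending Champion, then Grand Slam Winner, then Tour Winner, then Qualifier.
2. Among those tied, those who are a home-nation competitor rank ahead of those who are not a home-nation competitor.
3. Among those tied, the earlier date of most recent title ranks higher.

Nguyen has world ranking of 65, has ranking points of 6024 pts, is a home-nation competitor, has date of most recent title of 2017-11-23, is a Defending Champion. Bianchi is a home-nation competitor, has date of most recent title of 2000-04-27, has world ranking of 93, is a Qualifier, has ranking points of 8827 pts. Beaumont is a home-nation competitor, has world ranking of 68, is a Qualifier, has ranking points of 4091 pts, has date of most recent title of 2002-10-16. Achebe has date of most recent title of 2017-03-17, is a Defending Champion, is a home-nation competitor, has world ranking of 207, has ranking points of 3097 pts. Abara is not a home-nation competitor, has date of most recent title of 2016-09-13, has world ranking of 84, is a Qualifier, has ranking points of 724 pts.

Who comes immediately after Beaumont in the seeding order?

By status category: Achebe and Nguyen (Defending Champion); then Bianchi, Beaumont and Abara (Qualifier).
Achebe and Nguyen are each a home-nation competitor, so the next rule applies.
Among Achebe and Nguyen, by date of most recent title (earlier first): Achebe (2017-03-17) before Nguyen (2017-11-23).
Among Bianchi, Beaumont and Abara, a home-nation competitor before not a home-nation competitor: Bianchi and Beaumont (a home-nation competitor) before Abara (not a home-nation competitor).
Among Bianchi and Beaumont, by date of most recent title (earlier first): Bianchi (2000-04-27) before Beaumont (2002-10-16).
Order: Achebe, Nguyen, Bianchi, Beaumont, Abara.

Abara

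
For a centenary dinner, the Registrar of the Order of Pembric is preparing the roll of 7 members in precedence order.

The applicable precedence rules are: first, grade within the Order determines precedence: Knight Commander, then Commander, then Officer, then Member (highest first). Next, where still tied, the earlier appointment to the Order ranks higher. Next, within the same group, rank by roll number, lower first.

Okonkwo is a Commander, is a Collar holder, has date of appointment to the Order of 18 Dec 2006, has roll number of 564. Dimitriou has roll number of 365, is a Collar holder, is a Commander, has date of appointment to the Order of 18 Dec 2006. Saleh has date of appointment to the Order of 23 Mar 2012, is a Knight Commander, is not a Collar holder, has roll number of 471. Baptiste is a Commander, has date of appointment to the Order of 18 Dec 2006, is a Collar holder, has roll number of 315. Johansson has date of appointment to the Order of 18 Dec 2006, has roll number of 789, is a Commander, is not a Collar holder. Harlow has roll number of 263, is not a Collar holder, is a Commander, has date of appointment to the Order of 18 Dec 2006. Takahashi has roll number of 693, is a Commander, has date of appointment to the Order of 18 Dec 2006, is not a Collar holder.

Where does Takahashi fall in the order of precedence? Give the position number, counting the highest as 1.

6

By grade within the Order: Saleh (Knight Commander); then Harlow, Baptiste, Dimitriou, Okonkwo, Takahashi and Johansson (Commander).
Harlow, Baptiste, Dimitriou, Okonkwo, Takahashi and Johansson all have date of appointment to the Order 18 Dec 2006, so the next rule applies.
Among Harlow, Baptiste, Dimitriou, Okonkwo, Takahashi and Johansson, by roll number (lower first): Harlow (263) before Baptiste (315) before Dimitriou (365) before Okonkwo (564) before Takahashi (693) before Johansson (789).
Order: Saleh, Harlow, Baptiste, Dimitriou, Okonkwo, Takahashi, Johansson. So position 6.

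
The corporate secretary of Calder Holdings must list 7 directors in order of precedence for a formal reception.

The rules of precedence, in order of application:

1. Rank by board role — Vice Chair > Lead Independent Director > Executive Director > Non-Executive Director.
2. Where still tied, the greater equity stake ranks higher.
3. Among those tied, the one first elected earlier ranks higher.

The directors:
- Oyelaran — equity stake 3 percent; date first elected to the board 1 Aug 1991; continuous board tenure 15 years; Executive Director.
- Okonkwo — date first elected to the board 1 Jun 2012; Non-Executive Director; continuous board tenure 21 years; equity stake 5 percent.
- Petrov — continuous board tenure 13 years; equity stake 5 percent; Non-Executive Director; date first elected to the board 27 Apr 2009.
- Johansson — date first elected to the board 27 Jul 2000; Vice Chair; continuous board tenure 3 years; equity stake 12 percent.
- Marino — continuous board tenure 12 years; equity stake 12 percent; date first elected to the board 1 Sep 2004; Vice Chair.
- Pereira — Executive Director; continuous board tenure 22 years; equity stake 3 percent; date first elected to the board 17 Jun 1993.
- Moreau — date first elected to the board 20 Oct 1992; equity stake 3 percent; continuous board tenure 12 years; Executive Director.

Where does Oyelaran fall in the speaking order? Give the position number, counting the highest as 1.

3

By board role: Johansson and Marino (Vice Chair); then Oyelaran, Moreau and Pereira (Executive Director); then Petrov and Okonkwo (Non-Executive Director).
Johansson and Marino both have equity stake 12 percent, so the next rule applies.
Among Johansson and Marino, by date first elected to the board (earlier first): Johansson (27 Jul 2000) before Marino (1 Sep 2004).
Oyelaran, Moreau and Pereira all have equity stake 3 percent, so the next rule applies.
Among Oyelaran, Moreau and Pereira, by date first elected to the board (earlier first): Oyelaran (1 Aug 1991) before Moreau (20 Oct 1992) before Pereira (17 Jun 1993).
Petrov and Okonkwo both have equity stake 5 percent, so the next rule applies.
Among Petrov and Okonkwo, by date first elected to the board (earlier first): Petrov (27 Apr 2009) before Okonkwo (1 Jun 2012).
Order: Johansson, Marino, Oyelaran, Moreau, Pereira, Petrov, Okonkwo. So position 3.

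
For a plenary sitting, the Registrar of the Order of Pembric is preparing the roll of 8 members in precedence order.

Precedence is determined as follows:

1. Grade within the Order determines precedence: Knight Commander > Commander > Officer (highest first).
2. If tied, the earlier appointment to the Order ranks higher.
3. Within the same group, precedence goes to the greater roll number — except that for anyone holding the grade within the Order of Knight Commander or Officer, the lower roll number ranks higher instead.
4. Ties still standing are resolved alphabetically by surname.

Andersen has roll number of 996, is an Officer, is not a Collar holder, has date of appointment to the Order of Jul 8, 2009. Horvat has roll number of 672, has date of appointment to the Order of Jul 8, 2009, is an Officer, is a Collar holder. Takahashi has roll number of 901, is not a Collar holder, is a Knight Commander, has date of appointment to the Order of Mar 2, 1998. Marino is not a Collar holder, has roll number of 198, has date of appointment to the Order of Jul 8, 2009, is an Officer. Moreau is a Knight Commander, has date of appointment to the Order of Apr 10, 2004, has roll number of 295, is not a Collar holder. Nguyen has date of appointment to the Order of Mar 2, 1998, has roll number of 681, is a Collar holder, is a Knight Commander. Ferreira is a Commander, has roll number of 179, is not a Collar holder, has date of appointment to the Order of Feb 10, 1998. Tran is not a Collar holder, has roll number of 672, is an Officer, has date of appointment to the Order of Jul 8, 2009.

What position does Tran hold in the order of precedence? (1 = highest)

By grade within the Order: Nguyen, Takahashi and Moreau (Knight Commander); then Ferreira (Commander); then Marino, Horvat, Tran and Andersen (Officer).
Among Nguyen, Takahashi and Moreau, by date of appointment to the Order (earlier first): Nguyen and Takahashi (Mar 2, 1998) before Moreau (Apr 10, 2004).
Among Nguyen and Takahashi, by roll number (lower first) (reversed rule for this group): Nguyen (681) before Takahashi (901).
Marino, Horvat, Tran and Andersen all have date of appointment to the Order Jul 8, 2009, so the next rule applies.
Among Marino, Horvat, Tran and Andersen, by roll number (lower first) (reversed rule for this group): Marino (198) before Horvat and Tran (672) before Andersen (996).
Among Horvat and Tran, alphabetically by surname: Horvat before Tran.
Order: Nguyen, Takahashi, Moreau, Ferreira, Marino, Horvat, Tran, Andersen. So position 7.

7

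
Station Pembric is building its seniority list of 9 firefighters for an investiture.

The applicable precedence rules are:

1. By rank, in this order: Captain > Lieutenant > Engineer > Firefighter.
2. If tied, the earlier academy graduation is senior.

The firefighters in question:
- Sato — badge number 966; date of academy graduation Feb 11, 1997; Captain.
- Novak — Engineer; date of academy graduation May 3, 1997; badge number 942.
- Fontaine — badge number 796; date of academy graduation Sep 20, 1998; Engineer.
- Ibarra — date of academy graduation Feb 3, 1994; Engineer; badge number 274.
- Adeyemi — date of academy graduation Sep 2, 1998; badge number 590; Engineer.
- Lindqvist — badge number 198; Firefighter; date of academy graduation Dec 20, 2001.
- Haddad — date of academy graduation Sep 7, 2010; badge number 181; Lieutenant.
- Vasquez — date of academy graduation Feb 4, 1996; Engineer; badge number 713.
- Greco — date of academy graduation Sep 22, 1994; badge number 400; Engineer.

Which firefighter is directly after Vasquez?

By rank: Sato (Captain); then Haddad (Lieutenant); then Ibarra, Greco, Vasquez, Novak, Adeyemi and Fontaine (Engineer); then Lindqvist (Firefighter).
Among Ibarra, Greco, Vasquez, Novak, Adeyemi and Fontaine, by date of academy graduation (earlier first): Ibarra (Feb 3, 1994) before Greco (Sep 22, 1994) before Vasquez (Feb 4, 1996) before Novak (May 3, 1997) before Adeyemi (Sep 2, 1998) before Fontaine (Sep 20, 1998).
Order: Sato, Haddad, Ibarra, Greco, Vasquez, Novak, Adeyemi, Fontaine, Lindqvist.

Novak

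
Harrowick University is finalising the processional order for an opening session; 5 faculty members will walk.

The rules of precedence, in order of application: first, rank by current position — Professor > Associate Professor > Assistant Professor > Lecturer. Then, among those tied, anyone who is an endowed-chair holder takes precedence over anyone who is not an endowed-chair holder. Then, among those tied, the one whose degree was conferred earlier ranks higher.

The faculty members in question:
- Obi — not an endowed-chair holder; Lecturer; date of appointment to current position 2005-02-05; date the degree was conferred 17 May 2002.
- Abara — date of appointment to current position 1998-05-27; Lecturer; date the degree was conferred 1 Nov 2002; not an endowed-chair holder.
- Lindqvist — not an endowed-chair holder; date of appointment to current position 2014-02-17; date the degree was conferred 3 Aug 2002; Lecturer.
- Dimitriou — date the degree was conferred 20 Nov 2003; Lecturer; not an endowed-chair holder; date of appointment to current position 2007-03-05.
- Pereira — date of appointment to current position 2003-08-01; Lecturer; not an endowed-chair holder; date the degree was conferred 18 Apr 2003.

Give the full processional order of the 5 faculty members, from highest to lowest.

By current position: Obi, Lindqvist, Abara, Pereira and Dimitriou (Lecturer).
Obi, Lindqvist, Abara, Pereira and Dimitriou are each not an endowed-chair holder, so the next rule applies.
Among Obi, Lindqvist, Abara, Pereira and Dimitriou, by date the degree was conferred (earlier first): Obi (17 May 2002) before Lindqvist (3 Aug 2002) before Abara (1 Nov 2002) before Pereira (18 Apr 2003) before Dimitriou (20 Nov 2003).
Full order: Obi, Lindqvist, Abara, Pereira, Dimitriou.

Obi, Lindqvist, Abara, Pereira, Dimitriou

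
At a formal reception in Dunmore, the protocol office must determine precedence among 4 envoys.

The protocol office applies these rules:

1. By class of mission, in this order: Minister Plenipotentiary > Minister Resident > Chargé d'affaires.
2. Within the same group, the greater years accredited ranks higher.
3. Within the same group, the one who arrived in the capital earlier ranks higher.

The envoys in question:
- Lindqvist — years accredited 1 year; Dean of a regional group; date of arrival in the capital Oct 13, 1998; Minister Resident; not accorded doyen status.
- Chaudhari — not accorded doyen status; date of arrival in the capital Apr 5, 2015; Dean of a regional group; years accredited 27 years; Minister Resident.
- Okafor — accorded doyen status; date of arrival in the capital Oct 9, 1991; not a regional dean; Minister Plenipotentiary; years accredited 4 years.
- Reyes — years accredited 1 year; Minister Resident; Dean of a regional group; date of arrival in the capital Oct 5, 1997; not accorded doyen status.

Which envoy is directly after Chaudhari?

Reyes

By class of mission: Okafor (Minister Plenipotentiary); then Chaudhari, Reyes and Lindqvist (Minister Resident).
Among Chaudhari, Reyes and Lindqvist, by years accredited (higher first): Chaudhari (27 years) before Reyes and Lindqvist (1 year).
Among Reyes and Lindqvist, by date of arrival in the capital (earlier first): Reyes (Oct 5, 1997) before Lindqvist (Oct 13, 1998).
Order: Okafor, Chaudhari, Reyes, Lindqvist.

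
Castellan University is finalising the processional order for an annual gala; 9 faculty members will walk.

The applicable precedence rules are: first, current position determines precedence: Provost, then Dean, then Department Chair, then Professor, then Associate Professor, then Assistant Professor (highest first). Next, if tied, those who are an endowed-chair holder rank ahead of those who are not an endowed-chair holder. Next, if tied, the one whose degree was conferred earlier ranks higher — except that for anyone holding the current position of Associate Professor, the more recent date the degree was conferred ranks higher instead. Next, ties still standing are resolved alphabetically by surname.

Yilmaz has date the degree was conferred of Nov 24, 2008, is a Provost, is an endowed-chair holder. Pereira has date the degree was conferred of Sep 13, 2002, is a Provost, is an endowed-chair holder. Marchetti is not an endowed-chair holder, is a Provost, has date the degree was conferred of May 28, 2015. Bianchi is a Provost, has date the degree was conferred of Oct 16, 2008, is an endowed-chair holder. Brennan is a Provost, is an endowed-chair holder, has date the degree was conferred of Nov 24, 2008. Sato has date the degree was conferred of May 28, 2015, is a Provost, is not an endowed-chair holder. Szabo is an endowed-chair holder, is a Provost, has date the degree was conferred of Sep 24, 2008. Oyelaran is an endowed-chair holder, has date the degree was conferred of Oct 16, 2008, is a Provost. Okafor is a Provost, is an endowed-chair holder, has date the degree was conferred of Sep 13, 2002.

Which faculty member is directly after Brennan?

By current position: Okafor, Pereira, Szabo, Bianchi, Oyelaran, Brennan, Yilmaz, Marchetti and Sato (Provost).
Among Okafor, Pereira, Szabo, Bianchi, Oyelaran, Brennan, Yilmaz, Marchetti and Sato, an endowed-chair holder before not an endowed-chair holder: Okafor, Pereira, Szabo, Bianchi, Oyelaran, Brennan and Yilmaz (an endowed-chair holder) before Marchetti and Sato (not an endowed-chair holder).
Among Okafor, Pereira, Szabo, Bianchi, Oyelaran, Brennan and Yilmaz, by date the degree was conferred (earlier first): Okafor and Pereira (Sep 13, 2002) before Szabo (Sep 24, 2008) before Bianchi and Oyelaran (Oct 16, 2008) before Brennan and Yilmaz (Nov 24, 2008).
Among Okafor and Pereira, alphabetically by surname: Okafor before Pereira.
Among Bianchi and Oyelaran, alphabetically by surname: Bianchi before Oyelaran.
Among Brennan and Yilmaz, alphabetically by surname: Brennan before Yilmaz.
Marchetti and Sato both have date the degree was conferred May 28, 2015, so the next rule applies.
Among Marchetti and Sato, alphabetically by surname: Marchetti before Sato.
Order: Okafor, Pereira, Szabo, Bianchi, Oyelaran, Brennan, Yilmaz, Marchetti, Sato.

Yilmaz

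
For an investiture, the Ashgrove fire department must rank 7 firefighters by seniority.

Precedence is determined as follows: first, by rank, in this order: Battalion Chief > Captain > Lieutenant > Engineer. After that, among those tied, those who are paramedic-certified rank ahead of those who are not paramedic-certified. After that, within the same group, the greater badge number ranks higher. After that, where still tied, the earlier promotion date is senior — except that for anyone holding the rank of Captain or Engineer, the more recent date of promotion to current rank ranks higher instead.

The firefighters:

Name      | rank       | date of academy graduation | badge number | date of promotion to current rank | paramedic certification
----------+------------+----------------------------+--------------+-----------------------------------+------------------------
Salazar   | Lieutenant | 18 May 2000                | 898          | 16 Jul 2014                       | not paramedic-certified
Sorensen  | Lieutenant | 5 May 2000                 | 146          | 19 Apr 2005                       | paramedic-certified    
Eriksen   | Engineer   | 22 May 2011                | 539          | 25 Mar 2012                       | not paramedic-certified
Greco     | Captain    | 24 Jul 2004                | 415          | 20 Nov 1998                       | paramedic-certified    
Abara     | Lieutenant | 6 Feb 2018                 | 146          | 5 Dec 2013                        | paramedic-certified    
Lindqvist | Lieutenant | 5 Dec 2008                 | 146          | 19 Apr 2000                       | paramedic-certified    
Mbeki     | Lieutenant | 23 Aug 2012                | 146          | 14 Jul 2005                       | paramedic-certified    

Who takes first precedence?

By rank: Greco (Captain); then Lindqvist, Sorensen, Mbeki, Abara and Salazar (Lieutenant); then Eriksen (Engineer).
Among Lindqvist, Sorensen, Mbeki, Abara and Salazar, paramedic-certified before not paramedic-certified: Lindqvist, Sorensen, Mbeki and Abara (paramedic-certified) before Salazar (not paramedic-certified).
Lindqvist, Sorensen, Mbeki and Abara all have badge number 146, so the next rule applies.
Among Lindqvist, Sorensen, Mbeki and Abara, by date of promotion to current rank (earlier first): Lindqvist (19 Apr 2000) before Sorensen (19 Apr 2005) before Mbeki (14 Jul 2005) before Abara (5 Dec 2013).
Order: Greco, Lindqvist, Sorensen, Mbeki, Abara, Salazar, Eriksen.

Greco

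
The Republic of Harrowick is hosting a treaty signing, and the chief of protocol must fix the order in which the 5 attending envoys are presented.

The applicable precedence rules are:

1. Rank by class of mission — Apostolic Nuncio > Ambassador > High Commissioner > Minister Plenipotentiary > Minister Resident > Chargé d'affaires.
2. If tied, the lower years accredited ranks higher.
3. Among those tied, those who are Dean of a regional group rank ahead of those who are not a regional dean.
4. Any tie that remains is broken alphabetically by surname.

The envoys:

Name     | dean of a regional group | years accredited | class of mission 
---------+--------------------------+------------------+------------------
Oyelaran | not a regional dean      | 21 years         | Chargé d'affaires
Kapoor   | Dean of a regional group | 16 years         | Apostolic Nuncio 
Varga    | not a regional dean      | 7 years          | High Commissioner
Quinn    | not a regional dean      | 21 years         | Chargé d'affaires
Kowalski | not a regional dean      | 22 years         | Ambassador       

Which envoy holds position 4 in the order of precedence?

By class of mission: Kapoor (Apostolic Nuncio); then Kowalski (Ambassador); then Varga (High Commissioner); then Oyelaran and Quinn (Chargé d'affaires).
Oyelaran and Quinn both have years accredited 21 years, so the next rule applies.
Oyelaran and Quinn are each not a regional dean, so the next rule applies.
Among Oyelaran and Quinn, alphabetically by surname: Oyelaran before Quinn.
Order: Kapoor, Kowalski, Varga, Oyelaran, Quinn.

Oyelaran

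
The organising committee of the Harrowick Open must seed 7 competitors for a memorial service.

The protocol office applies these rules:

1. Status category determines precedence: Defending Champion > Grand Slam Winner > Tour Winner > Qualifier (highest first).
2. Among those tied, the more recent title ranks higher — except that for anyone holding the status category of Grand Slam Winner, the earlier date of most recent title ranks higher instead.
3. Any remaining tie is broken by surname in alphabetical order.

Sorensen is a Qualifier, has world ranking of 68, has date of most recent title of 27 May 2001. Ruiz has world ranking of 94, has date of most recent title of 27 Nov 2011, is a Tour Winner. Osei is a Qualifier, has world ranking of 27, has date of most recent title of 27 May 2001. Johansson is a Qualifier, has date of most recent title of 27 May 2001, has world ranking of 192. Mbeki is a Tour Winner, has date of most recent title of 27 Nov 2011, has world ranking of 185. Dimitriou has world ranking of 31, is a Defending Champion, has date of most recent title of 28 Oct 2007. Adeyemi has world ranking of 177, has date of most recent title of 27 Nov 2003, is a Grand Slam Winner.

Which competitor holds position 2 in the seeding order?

Adeyemi

By status category: Dimitriou (Defending Champion); then Adeyemi (Grand Slam Winner); then Mbeki and Ruiz (Tour Winner); then Johansson, Osei and Sorensen (Qualifier).
Mbeki and Ruiz both have date of most recent title 27 Nov 2011, so the next rule applies.
Among Mbeki and Ruiz, alphabetically by surname: Mbeki before Ruiz.
Johansson, Osei and Sorensen all have date of most recent title 27 May 2001, so the next rule applies.
Among Johansson, Osei and Sorensen, alphabetically by surname: Johansson before Osei before Sorensen.
Order: Dimitriou, Adeyemi, Mbeki, Ruiz, Johansson, Osei, Sorensen.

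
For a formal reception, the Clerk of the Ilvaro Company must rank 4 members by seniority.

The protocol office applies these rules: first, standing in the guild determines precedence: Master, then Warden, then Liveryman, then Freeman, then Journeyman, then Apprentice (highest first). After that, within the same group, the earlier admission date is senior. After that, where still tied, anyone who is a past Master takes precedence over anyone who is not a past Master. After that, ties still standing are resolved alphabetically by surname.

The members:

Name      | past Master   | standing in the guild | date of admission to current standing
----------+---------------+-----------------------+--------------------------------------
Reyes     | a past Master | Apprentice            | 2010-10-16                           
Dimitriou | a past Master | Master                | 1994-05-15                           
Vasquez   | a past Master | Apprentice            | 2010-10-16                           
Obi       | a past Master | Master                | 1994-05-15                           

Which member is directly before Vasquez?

Reyes

By standing in the guild: Dimitriou and Obi (Master); then Reyes and Vasquez (Apprentice).
Dimitriou and Obi both have date of admission to current standing 1994-05-15, so the next rule applies.
Dimitriou and Obi are each a past Master, so the next rule applies.
Among Dimitriou and Obi, alphabetically by surname: Dimitriou before Obi.
Reyes and Vasquez both have date of admission to current standing 2010-10-16, so the next rule applies.
Reyes and Vasquez are each a past Master, so the next rule applies.
Among Reyes and Vasquez, alphabetically by surname: Reyes before Vasquez.
Order: Dimitriou, Obi, Reyes, Vasquez.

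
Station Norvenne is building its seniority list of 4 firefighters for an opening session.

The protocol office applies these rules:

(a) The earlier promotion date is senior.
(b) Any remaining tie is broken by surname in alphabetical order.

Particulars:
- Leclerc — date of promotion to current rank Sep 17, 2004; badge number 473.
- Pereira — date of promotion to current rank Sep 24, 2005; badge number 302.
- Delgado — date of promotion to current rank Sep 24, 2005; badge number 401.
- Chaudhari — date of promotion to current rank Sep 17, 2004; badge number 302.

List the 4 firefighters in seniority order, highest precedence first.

By date of promotion to current rank (earlier first): Chaudhari and Leclerc (both Sep 17, 2004); then Delgado and Pereira (both Sep 24, 2005).
Among Chaudhari and Leclerc, alphabetically by surname: Chaudhari before Leclerc.
Among Delgado and Pereira, alphabetically by surname: Delgado before Pereira.
Full order: Chaudhari, Leclerc, Delgado, Pereira.

Chaudhari, Leclerc, Delgado, Pereira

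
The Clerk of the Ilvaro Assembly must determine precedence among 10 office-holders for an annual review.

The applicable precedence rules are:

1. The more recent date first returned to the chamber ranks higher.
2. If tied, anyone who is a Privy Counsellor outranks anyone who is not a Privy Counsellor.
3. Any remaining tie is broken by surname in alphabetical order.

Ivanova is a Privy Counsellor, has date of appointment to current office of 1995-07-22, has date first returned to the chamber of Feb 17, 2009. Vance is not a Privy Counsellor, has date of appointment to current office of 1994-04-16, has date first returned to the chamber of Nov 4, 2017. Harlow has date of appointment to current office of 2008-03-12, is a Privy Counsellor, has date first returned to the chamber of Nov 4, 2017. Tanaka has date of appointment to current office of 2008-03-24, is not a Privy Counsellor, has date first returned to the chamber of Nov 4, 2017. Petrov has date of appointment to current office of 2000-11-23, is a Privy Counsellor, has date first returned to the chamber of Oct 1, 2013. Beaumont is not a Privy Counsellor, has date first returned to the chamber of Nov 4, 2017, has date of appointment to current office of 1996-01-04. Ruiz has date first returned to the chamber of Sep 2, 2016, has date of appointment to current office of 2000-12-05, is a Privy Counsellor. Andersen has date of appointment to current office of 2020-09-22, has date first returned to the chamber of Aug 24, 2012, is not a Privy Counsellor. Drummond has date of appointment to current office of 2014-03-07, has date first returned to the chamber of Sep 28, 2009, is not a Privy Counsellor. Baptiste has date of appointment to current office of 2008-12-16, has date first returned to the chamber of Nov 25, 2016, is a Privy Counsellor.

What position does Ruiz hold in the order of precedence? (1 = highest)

6

By date first returned to the chamber (later first): Harlow, Beaumont, Tanaka and Vance (each Nov 4, 2017); then Baptiste (Nov 25, 2016); then Ruiz (Sep 2, 2016); then Petrov (Oct 1, 2013); then Andersen (Aug 24, 2012); then Drummond (Sep 28, 2009); then Ivanova (Feb 17, 2009).
Among Harlow, Beaumont, Tanaka and Vance, a Privy Counsellor before not a Privy Counsellor: Harlow (a Privy Counsellor) before Beaumont, Tanaka and Vance (not a Privy Counsellor).
Among Beaumont, Tanaka and Vance, alphabetically by surname: Beaumont before Tanaka before Vance.
Order: Harlow, Beaumont, Tanaka, Vance, Baptiste, Ruiz, Petrov, Andersen, Drummond, Ivanova. So position 6.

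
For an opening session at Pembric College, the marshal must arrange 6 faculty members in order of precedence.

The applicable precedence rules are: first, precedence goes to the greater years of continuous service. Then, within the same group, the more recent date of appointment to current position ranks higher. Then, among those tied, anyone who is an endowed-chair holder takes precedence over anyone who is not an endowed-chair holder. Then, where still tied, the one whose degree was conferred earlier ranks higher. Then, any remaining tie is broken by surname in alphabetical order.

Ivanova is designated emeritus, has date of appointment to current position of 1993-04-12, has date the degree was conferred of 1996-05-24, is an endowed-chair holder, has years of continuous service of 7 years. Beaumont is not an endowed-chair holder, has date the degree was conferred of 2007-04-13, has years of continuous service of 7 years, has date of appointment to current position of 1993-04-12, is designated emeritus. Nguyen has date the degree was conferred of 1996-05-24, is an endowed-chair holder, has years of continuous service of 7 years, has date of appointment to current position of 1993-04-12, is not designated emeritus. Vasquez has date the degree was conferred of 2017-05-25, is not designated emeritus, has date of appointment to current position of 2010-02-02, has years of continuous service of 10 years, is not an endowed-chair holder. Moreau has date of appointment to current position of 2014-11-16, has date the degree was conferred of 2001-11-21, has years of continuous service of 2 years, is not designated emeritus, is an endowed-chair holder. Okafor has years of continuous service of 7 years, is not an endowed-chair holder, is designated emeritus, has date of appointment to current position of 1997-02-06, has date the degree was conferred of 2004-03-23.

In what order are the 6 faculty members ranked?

Vasquez, Okafor, Ivanova, Nguyen, Beaumont, Moreau

By years of continuous service (higher first): Vasquez (10 years); then Okafor, Ivanova, Nguyen and Beaumont (each 7 years); then Moreau (2 years).
Among Okafor, Ivanova, Nguyen and Beaumont, by date of appointment to current position (later first): Okafor (1997-02-06) before Ivanova, Nguyen and Beaumont (1993-04-12).
Among Ivanova, Nguyen and Beaumont, an endowed-chair holder before not an endowed-chair holder: Ivanova and Nguyen (an endowed-chair holder) before Beaumont (not an endowed-chair holder).
Ivanova and Nguyen both have date the degree was conferred 1996-05-24, so the next rule applies.
Among Ivanova and Nguyen, alphabetically by surname: Ivanova before Nguyen.
Full order: Vasquez, Okafor, Ivanova, Nguyen, Beaumont, Moreau.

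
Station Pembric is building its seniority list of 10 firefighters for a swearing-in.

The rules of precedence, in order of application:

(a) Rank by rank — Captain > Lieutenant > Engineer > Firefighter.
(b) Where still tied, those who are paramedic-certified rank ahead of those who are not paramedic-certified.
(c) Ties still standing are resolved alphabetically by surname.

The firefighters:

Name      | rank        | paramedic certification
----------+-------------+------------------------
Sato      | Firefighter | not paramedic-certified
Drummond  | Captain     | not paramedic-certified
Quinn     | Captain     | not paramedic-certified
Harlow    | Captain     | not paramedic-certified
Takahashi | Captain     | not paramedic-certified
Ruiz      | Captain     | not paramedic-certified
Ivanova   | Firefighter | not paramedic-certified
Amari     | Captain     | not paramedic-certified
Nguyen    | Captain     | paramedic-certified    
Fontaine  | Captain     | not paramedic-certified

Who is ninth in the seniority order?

By rank: Nguyen, Amari, Drummond, Fontaine, Harlow, Quinn, Ruiz and Takahashi (Captain); then Ivanova and Sato (Firefighter).
Among Nguyen, Amari, Drummond, Fontaine, Harlow, Quinn, Ruiz and Takahashi, paramedic-certified before not paramedic-certified: Nguyen (paramedic-certified) before Amari, Drummond, Fontaine, Harlow, Quinn, Ruiz and Takahashi (not paramedic-certified).
Among Amari, Drummond, Fontaine, Harlow, Quinn, Ruiz and Takahashi, alphabetically by surname: Amari before Drummond before Fontaine before Harlow before Quinn before Ruiz before Takahashi.
Ivanova and Sato are each not paramedic-certified, so the next rule applies.
Among Ivanova and Sato, alphabetically by surname: Ivanova before Sato.
Order: Nguyen, Amari, Drummond, Fontaine, Harlow, Quinn, Ruiz, Takahashi, Ivanova, Sato.

Ivanova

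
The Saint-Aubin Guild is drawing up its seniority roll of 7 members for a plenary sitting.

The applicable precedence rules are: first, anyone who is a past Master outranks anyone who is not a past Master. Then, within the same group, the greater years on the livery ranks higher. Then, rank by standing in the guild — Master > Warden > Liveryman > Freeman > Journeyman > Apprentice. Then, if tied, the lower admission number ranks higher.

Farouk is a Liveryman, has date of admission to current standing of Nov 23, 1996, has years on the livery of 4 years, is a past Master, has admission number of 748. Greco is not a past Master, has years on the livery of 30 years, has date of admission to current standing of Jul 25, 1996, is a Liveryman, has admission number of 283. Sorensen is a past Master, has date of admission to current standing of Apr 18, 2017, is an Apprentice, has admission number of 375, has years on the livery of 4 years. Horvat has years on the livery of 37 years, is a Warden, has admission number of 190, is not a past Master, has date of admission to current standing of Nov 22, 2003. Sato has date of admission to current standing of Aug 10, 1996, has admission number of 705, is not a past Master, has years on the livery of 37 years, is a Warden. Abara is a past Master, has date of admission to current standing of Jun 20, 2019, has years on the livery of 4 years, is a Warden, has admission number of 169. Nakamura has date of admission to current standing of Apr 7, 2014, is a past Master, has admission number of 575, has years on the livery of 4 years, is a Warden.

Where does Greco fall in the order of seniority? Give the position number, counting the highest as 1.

By the first rule: Abara, Nakamura, Farouk and Sorensen (each a past Master); then Horvat, Sato and Greco (each not a past Master).
Abara, Nakamura, Farouk and Sorensen all have years on the livery 4 years, so the next rule applies.
Among Abara, Nakamura, Farouk and Sorensen, by standing in the guild: Abara and Nakamura (Warden) before Farouk (Liveryman) before Sorensen (Apprentice).
Among Abara and Nakamura, by admission number (lower first): Abara (169) before Nakamura (575).
Among Horvat, Sato and Greco, by years on the livery (higher first): Horvat and Sato (37 years) before Greco (30 years).
Horvat and Sato are each Warden, so the next rule applies.
Among Horvat and Sato, by admission number (lower first): Horvat (190) before Sato (705).
Order: Abara, Nakamura, Farouk, Sorensen, Horvat, Sato, Greco. So position 7.

7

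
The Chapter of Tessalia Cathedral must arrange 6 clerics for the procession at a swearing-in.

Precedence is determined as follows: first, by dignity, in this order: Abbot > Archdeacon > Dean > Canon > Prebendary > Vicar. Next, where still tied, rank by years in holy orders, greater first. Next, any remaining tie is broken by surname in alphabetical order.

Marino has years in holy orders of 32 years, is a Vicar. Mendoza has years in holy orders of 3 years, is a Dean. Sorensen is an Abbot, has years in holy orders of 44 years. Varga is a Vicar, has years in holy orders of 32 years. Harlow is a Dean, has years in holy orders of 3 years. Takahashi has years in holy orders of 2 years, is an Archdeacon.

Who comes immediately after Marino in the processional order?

Varga

By dignity: Sorensen (Abbot); then Takahashi (Archdeacon); then Harlow and Mendoza (Dean); then Marino and Varga (Vicar).
Harlow and Mendoza both have years in holy orders 3 years, so the next rule applies.
Among Harlow and Mendoza, alphabetically by surname: Harlow before Mendoza.
Marino and Varga both have years in holy orders 32 years, so the next rule applies.
Among Marino and Varga, alphabetically by surname: Marino before Varga.
Order: Sorensen, Takahashi, Harlow, Mendoza, Marino, Varga.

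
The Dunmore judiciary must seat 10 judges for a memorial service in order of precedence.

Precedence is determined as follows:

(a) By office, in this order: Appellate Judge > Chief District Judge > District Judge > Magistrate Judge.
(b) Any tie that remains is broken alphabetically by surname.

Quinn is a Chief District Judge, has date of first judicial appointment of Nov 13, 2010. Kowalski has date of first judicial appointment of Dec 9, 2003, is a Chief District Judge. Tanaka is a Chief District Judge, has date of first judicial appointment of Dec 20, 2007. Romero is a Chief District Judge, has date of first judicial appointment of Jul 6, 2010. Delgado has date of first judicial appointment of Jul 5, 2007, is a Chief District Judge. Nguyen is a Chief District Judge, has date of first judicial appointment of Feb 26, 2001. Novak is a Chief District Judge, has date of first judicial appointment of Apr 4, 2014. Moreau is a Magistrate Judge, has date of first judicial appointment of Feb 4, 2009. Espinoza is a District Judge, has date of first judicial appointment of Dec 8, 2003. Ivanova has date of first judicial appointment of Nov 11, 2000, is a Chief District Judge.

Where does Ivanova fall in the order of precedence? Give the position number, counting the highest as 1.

2

By office: Delgado, Ivanova, Kowalski, Nguyen, Novak, Quinn, Romero and Tanaka (Chief District Judge); then Espinoza (District Judge); then Moreau (Magistrate Judge).
Among Delgado, Ivanova, Kowalski, Nguyen, Novak, Quinn, Romero and Tanaka, alphabetically by surname: Delgado before Ivanova before Kowalski before Nguyen before Novak before Quinn before Romero before Tanaka.
Order: Delgado, Ivanova, Kowalski, Nguyen, Novak, Quinn, Romero, Tanaka, Espinoza, Moreau. So position 2.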